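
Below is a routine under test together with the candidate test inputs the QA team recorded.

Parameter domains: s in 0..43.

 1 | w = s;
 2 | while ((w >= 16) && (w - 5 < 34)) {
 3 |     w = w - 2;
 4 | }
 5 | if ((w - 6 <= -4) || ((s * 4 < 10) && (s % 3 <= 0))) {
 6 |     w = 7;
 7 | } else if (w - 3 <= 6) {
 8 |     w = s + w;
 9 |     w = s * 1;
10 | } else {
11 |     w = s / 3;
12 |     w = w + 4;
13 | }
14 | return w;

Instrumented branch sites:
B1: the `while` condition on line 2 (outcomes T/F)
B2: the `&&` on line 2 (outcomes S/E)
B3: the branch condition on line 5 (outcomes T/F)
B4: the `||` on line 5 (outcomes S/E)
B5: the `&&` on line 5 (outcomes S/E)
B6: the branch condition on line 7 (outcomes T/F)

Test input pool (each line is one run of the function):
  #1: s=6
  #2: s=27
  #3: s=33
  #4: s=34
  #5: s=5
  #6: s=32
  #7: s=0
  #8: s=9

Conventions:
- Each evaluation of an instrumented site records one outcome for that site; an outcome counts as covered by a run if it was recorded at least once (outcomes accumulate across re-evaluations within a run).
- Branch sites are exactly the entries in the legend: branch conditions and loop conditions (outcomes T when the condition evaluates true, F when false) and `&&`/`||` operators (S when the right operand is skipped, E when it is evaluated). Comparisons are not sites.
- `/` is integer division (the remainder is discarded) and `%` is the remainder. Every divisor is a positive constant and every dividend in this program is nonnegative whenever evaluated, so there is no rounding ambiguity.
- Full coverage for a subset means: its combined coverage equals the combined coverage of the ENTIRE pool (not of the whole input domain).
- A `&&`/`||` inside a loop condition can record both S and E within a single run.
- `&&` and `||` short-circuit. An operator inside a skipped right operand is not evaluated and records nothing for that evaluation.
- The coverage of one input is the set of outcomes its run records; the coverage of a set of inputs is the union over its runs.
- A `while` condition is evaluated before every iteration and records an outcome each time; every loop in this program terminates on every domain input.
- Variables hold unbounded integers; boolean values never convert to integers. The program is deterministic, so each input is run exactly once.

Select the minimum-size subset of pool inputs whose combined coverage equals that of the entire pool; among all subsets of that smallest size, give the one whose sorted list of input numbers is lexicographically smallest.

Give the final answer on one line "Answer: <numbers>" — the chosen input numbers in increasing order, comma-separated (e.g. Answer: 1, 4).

input #1, s=6: events B2->S, B1->F, B4->E, B5->S, B3->F, B6->T; outcomes B1=F, B2=S, B3=F, B4=E, B5=S, B6=T
input #2, s=27: events B2->E, B1->T, B2->E, B1->T, B2->E, B1->T, B2->E, B1->T, B2->E, B1->T, B2->E, B1->T, B2->S, B1->F, ...; outcomes B1=T, B1=F, B2=S, B2=E, B3=F, B4=E, B5=S, B6=F
input #3, s=33: events B2->E, B1->T, B2->E, B1->T, B2->E, B1->T, B2->E, B1->T, B2->E, B1->T, B2->E, B1->T, B2->E, B1->T, ...; outcomes B1=T, B1=F, B2=S, B2=E, B3=F, B4=E, B5=S, B6=F
input #4, s=34: events B2->E, B1->T, B2->E, B1->T, B2->E, B1->T, B2->E, B1->T, B2->E, B1->T, B2->E, B1->T, B2->E, B1->T, ...; outcomes B1=T, B1=F, B2=S, B2=E, B3=F, B4=E, B5=S, B6=F
input #5, s=5: events B2->S, B1->F, B4->E, B5->S, B3->F, B6->T; outcomes B1=F, B2=S, B3=F, B4=E, B5=S, B6=T
input #6, s=32: events B2->E, B1->T, B2->E, B1->T, B2->E, B1->T, B2->E, B1->T, B2->E, B1->T, B2->E, B1->T, B2->E, B1->T, ...; outcomes B1=T, B1=F, B2=S, B2=E, B3=F, B4=E, B5=S, B6=F
input #7, s=0: events B2->S, B1->F, B4->S, B3->T; outcomes B1=F, B2=S, B3=T, B4=S
input #8, s=9: events B2->S, B1->F, B4->E, B5->S, B3->F, B6->T; outcomes B1=F, B2=S, B3=F, B4=E, B5=S, B6=T
together the pool reaches 11 outcomes: B1=T, B1=F, B2=S, B2=E, B3=T, B3=F, B4=S, B4=E, B5=S, B6=T, B6=F
size 1 is not enough: best union over all size-1 subsets is 8/11
size 2 is not enough: best union over all size-2 subsets is 10/11
size 3: inputs {1, 2, 7} cover all 11 outcomes, and no lexicographically smaller subset of this size does

Answer: 1, 2, 7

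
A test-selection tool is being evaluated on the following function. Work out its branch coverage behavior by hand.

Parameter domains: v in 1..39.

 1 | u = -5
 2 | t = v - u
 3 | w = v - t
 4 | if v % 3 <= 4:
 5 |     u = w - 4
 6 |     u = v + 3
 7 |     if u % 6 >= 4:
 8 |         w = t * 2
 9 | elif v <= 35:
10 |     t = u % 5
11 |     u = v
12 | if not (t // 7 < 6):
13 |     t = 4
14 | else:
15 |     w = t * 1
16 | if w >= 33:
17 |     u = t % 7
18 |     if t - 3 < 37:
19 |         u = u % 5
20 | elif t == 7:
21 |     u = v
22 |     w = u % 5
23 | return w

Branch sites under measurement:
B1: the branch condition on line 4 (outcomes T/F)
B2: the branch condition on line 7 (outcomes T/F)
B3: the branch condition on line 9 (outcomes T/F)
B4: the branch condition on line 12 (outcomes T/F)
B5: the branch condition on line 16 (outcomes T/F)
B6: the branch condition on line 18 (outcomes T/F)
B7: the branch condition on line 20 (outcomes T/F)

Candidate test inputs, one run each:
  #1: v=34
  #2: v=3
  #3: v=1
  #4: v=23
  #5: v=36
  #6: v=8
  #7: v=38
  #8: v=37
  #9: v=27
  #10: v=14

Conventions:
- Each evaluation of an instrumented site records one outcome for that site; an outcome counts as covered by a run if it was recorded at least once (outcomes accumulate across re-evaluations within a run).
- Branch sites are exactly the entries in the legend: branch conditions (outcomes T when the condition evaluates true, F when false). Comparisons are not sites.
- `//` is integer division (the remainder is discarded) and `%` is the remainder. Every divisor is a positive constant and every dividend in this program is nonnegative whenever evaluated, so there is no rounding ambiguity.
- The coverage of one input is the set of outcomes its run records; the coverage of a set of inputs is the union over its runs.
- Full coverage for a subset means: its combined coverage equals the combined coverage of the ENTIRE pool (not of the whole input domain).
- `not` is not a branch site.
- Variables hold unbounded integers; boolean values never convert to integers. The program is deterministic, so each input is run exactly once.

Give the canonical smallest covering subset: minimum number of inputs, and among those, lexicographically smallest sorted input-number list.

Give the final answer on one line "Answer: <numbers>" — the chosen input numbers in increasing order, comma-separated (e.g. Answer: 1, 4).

input #1, v=34: outcomes B1=T, B2=F, B4=F, B5=T, B6=T
input #2, v=3: outcomes B1=T, B2=F, B4=F, B5=F, B7=F
input #3, v=1: outcomes B1=T, B2=T, B4=F, B5=F, B7=F
input #4, v=23: outcomes B1=T, B2=F, B4=F, B5=F, B7=F
input #5, v=36: outcomes B1=T, B2=F, B4=F, B5=T, B6=F
input #6, v=8: outcomes B1=T, B2=T, B4=F, B5=F, B7=F
input #7, v=38: outcomes B1=T, B2=T, B4=T, B5=T, B6=T
input #8, v=37: outcomes B1=T, B2=T, B4=T, B5=T, B6=T
input #9, v=27: outcomes B1=T, B2=F, B4=F, B5=F, B7=F
input #10, v=14: outcomes B1=T, B2=T, B4=F, B5=F, B7=F
union over all inputs: B1=T, B2=T, B2=F, B4=T, B4=F, B5=T, B5=F, B6=T, B6=F, B7=F (10 outcomes)
no size-1 subset reaches all 10 outcomes (best union: 5/10)
no size-2 subset reaches all 10 outcomes (best union: 9/10)
at size 3, {2, 5, 7} reaches all 10 outcomes; every lexicographically earlier size-3 subset fails

Answer: 2, 5, 7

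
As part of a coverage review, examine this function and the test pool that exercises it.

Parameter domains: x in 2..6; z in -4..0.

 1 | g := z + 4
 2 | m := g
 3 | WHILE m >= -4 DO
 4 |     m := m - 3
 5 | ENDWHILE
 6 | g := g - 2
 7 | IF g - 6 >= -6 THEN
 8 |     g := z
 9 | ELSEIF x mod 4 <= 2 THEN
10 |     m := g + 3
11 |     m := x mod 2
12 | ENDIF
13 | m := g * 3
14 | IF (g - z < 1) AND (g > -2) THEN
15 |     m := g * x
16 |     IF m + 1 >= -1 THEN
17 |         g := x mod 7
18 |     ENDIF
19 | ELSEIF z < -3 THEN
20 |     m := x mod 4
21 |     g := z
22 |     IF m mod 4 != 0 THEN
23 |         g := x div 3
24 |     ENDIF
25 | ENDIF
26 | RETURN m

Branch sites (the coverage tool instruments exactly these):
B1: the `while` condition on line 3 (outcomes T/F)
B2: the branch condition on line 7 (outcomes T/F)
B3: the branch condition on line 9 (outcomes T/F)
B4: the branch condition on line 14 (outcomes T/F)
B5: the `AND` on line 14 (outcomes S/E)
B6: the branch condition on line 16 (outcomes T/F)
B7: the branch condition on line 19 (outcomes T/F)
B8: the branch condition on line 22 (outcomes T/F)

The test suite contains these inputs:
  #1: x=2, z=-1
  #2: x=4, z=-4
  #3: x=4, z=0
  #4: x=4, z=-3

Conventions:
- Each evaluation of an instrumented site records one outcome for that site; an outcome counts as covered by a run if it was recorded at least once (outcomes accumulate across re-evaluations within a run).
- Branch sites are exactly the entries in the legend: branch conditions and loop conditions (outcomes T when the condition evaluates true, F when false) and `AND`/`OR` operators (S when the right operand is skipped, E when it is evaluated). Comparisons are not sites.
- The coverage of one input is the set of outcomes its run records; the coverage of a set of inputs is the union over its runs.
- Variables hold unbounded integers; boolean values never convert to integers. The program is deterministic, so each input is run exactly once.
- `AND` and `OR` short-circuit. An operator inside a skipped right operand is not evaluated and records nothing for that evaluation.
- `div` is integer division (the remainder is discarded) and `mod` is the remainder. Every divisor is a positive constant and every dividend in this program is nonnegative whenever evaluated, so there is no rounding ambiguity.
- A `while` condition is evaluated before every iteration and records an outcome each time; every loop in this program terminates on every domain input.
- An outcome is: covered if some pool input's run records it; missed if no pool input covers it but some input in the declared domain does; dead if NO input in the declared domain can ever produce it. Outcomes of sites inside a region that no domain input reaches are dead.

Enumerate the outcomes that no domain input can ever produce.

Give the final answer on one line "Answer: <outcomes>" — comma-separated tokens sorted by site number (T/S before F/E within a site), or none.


exhaustive pass over the 25-input domain:
  reachable outcomes have witnesses, e.g. B1=T (e.g. x=2, z=-4), B1=F (e.g. x=2, z=-4), B2=T (e.g. x=2, z=-2), B2=F (e.g. x=2, z=-4)
Answer: none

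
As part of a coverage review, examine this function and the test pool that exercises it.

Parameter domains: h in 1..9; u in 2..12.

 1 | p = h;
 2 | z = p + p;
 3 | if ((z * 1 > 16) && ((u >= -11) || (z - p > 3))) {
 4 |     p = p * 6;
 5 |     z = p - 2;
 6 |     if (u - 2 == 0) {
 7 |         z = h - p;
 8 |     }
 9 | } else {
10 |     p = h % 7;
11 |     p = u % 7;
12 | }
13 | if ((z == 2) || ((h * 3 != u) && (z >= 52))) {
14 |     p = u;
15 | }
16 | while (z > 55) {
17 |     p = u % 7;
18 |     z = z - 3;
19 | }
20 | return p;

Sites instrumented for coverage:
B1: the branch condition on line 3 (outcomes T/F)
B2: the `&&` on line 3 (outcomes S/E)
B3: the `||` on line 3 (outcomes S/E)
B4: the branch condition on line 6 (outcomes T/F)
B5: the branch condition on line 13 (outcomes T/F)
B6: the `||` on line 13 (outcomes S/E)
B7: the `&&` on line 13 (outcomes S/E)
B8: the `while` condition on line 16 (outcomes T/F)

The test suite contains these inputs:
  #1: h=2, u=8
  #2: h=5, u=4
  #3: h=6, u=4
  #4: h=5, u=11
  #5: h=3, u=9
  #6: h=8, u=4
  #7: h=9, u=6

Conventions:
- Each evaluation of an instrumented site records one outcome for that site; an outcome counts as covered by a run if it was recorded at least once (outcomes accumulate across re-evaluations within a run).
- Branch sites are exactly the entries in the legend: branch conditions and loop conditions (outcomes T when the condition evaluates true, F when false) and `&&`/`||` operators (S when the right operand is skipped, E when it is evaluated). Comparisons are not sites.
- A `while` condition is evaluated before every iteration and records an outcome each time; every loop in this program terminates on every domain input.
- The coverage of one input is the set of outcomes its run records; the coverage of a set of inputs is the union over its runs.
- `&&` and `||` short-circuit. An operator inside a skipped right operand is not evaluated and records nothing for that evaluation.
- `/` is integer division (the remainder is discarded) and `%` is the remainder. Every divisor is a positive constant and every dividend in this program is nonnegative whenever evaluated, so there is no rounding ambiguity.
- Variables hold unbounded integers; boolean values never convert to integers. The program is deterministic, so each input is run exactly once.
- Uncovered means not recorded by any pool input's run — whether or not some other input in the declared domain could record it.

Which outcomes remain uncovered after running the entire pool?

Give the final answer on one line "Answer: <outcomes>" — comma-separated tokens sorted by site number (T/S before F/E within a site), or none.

#1 (h=2, u=8) -> B2->S, B1->F, B6->E, B7->E, B5->F, B8->F; covered: B1=F, B2=S, B5=F, B6=E, B7=E, B8=F
#2 (h=5, u=4) -> B2->S, B1->F, B6->E, B7->E, B5->F, B8->F; covered: B1=F, B2=S, B5=F, B6=E, B7=E, B8=F
#3 (h=6, u=4) -> B2->S, B1->F, B6->E, B7->E, B5->F, B8->F; covered: B1=F, B2=S, B5=F, B6=E, B7=E, B8=F
#4 (h=5, u=11) -> B2->S, B1->F, B6->E, B7->E, B5->F, B8->F; covered: B1=F, B2=S, B5=F, B6=E, B7=E, B8=F
#5 (h=3, u=9) -> B2->S, B1->F, B6->E, B7->S, B5->F, B8->F; covered: B1=F, B2=S, B5=F, B6=E, B7=S, B8=F
#6 (h=8, u=4) -> B2->S, B1->F, B6->E, B7->E, B5->F, B8->F; covered: B1=F, B2=S, B5=F, B6=E, B7=E, B8=F
#7 (h=9, u=6) -> B2->E, B3->S, B1->T, B4->F, B6->E, B7->E, B5->T, B8->F; covered: B1=T, B2=E, B3=S, B4=F, B5=T, B6=E, B7=E, B8=F
union over the pool: B1=T, B1=F, B2=S, B2=E, B3=S, B4=F, B5=T, B5=F, B6=E, B7=S, B7=E, B8=F
uncovered (4 of 16): B3=E, B4=T, B6=S, B8=T

Answer: B3=E, B4=T, B6=S, B8=T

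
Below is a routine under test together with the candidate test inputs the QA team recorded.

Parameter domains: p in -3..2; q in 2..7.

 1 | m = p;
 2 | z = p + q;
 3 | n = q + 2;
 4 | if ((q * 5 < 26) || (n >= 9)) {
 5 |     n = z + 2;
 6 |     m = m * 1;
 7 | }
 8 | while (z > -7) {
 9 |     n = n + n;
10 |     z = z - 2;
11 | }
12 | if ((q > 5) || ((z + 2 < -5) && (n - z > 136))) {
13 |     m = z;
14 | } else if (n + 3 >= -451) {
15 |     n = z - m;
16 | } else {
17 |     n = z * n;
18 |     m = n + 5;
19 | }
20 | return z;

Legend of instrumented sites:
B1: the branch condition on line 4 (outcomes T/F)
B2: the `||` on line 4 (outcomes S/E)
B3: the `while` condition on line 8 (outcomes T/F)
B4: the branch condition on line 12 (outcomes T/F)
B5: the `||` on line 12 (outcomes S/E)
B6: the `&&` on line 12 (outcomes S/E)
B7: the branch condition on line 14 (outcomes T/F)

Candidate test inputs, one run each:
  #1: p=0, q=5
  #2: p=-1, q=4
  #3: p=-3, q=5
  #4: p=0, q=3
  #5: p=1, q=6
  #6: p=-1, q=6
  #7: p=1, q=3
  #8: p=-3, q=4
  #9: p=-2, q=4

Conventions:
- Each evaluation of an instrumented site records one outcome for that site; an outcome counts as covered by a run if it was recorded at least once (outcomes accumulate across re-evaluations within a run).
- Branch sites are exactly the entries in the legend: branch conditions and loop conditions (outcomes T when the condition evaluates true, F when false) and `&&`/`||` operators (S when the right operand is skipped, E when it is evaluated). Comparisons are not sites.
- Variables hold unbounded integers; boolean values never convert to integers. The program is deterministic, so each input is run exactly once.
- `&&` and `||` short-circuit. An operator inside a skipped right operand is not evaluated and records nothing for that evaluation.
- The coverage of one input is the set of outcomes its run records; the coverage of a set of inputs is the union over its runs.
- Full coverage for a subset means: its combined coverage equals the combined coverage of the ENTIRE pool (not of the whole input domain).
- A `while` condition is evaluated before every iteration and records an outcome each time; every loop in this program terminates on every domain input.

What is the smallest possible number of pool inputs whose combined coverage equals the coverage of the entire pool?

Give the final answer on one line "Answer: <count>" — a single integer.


input #1, p=0, q=5: events B2->S, B1->T, B3->T, B3->T, B3->T, B3->T, B3->T, B3->T, B3->F, B5->E, B6->S, B4->F, B7->T; outcomes B1=T, B2=S, B3=T, B3=F, B4=F, B5=E, B6=S, B7=T
input #2, p=-1, q=4: events B2->S, B1->T, B3->T, B3->T, B3->T, B3->T, B3->T, B3->F, B5->E, B6->S, B4->F, B7->T; outcomes B1=T, B2=S, B3=T, B3=F, B4=F, B5=E, B6=S, B7=T
input #3, p=-3, q=5: events B2->S, B1->T, B3->T, B3->T, B3->T, B3->T, B3->T, B3->F, B5->E, B6->E, B4->F, B7->T; outcomes B1=T, B2=S, B3=T, B3=F, B4=F, B5=E, B6=E, B7=T
input #4, p=0, q=3: events B2->S, B1->T, B3->T, B3->T, B3->T, B3->T, B3->T, B3->F, B5->E, B6->S, B4->F, B7->T; outcomes B1=T, B2=S, B3=T, B3=F, B4=F, B5=E, B6=S, B7=T
input #5, p=1, q=6: events B2->E, B1->F, B3->T, B3->T, B3->T, B3->T, B3->T, B3->T, B3->T, B3->F, B5->S, B4->T; outcomes B1=F, B2=E, B3=T, B3=F, B4=T, B5=S
input #6, p=-1, q=6: events B2->E, B1->F, B3->T, B3->T, B3->T, B3->T, B3->T, B3->T, B3->F, B5->S, B4->T; outcomes B1=F, B2=E, B3=T, B3=F, B4=T, B5=S
input #7, p=1, q=3: events B2->S, B1->T, B3->T, B3->T, B3->T, B3->T, B3->T, B3->T, B3->F, B5->E, B6->E, B4->T; outcomes B1=T, B2=S, B3=T, B3=F, B4=T, B5=E, B6=E
input #8, p=-3, q=4: events B2->S, B1->T, B3->T, B3->T, B3->T, B3->T, B3->F, B5->E, B6->S, B4->F, B7->T; outcomes B1=T, B2=S, B3=T, B3=F, B4=F, B5=E, B6=S, B7=T
input #9, p=-2, q=4: events B2->S, B1->T, B3->T, B3->T, B3->T, B3->T, B3->T, B3->F, B5->E, B6->E, B4->F, B7->T; outcomes B1=T, B2=S, B3=T, B3=F, B4=F, B5=E, B6=E, B7=T
the full pool covers 13 outcomes: B1=T, B1=F, B2=S, B2=E, B3=T, B3=F, B4=T, B4=F, B5=S, B5=E, B6=S, B6=E, B7=T
size 1 is not enough: best union over all size-1 subsets is 8/13
size 2 is not enough: best union over all size-2 subsets is 12/13
inputs {1, 3, 5} (size 3) cover everything; no size-3 subset with a lexicographically smaller index list covers all 13
Answer: 3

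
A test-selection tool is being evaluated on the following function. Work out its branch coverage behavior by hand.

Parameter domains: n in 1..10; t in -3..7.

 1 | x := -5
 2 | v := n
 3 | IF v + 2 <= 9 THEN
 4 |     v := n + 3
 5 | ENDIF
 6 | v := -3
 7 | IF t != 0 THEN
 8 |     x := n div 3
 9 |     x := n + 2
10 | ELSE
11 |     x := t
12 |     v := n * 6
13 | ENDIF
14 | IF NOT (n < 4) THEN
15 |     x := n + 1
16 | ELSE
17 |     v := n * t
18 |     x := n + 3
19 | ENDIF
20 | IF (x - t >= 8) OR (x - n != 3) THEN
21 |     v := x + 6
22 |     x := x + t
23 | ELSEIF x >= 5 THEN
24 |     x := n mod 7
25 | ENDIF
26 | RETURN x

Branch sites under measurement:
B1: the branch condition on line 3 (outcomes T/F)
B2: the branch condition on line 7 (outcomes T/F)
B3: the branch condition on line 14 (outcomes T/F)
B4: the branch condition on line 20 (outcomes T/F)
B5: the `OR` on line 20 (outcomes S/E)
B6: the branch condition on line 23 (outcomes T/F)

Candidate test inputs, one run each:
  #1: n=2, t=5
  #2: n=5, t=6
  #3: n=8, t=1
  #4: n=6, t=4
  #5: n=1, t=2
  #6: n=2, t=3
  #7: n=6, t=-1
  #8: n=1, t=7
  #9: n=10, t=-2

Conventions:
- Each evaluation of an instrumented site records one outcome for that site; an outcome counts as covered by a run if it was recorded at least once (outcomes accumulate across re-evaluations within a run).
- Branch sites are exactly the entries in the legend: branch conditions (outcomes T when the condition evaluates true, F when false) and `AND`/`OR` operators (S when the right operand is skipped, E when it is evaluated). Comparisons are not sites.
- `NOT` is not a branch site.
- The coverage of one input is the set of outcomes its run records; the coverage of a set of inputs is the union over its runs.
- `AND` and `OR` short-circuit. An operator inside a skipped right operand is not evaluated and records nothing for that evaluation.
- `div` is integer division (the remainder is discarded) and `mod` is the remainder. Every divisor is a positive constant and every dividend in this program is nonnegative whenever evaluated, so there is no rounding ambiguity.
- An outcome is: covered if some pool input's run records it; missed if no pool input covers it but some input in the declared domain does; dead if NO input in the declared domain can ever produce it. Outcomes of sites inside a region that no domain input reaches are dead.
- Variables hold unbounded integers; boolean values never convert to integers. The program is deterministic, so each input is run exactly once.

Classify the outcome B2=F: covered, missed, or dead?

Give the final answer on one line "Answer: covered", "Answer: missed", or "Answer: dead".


no pool input records B2=F
but domain input (n=1, t=0) does record it -> reachable, so missed
Answer: missed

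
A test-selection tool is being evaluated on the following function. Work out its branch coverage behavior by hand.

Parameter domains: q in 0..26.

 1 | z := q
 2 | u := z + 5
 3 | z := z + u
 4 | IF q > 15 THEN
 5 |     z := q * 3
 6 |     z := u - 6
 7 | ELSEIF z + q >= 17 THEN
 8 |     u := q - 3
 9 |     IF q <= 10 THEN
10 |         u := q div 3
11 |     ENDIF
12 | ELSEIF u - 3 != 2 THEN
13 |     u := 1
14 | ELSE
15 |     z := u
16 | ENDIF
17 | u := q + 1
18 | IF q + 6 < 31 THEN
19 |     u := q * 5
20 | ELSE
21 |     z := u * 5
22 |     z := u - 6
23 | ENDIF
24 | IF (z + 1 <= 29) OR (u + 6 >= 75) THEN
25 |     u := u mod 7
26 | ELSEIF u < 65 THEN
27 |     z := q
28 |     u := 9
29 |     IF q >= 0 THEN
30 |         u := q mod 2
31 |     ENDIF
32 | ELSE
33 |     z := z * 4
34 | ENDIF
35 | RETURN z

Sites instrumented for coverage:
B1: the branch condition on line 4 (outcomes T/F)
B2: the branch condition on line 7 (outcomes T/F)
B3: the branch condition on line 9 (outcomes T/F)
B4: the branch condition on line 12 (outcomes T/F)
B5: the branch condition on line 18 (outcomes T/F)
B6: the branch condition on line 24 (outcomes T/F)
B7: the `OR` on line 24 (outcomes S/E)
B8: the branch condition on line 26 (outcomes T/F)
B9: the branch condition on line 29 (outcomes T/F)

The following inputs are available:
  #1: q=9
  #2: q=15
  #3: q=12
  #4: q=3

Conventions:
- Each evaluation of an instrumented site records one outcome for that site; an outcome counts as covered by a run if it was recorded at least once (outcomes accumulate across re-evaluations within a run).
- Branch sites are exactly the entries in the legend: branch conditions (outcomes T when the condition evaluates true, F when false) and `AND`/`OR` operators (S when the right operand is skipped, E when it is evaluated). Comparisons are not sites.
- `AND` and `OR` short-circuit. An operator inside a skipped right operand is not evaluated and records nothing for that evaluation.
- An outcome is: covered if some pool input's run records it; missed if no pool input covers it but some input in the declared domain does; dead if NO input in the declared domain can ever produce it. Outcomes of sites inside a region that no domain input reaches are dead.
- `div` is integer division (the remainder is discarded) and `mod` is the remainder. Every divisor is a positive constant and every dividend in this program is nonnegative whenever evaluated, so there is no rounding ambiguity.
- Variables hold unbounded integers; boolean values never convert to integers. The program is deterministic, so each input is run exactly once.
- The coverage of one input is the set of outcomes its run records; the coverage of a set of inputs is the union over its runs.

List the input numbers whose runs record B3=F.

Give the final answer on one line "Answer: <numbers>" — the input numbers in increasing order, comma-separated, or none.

input #1 (q=9): misses B3=F
input #2 (q=15): covers B3=F
input #3 (q=12): covers B3=F
input #4 (q=3): misses B3=F

Answer: 2, 3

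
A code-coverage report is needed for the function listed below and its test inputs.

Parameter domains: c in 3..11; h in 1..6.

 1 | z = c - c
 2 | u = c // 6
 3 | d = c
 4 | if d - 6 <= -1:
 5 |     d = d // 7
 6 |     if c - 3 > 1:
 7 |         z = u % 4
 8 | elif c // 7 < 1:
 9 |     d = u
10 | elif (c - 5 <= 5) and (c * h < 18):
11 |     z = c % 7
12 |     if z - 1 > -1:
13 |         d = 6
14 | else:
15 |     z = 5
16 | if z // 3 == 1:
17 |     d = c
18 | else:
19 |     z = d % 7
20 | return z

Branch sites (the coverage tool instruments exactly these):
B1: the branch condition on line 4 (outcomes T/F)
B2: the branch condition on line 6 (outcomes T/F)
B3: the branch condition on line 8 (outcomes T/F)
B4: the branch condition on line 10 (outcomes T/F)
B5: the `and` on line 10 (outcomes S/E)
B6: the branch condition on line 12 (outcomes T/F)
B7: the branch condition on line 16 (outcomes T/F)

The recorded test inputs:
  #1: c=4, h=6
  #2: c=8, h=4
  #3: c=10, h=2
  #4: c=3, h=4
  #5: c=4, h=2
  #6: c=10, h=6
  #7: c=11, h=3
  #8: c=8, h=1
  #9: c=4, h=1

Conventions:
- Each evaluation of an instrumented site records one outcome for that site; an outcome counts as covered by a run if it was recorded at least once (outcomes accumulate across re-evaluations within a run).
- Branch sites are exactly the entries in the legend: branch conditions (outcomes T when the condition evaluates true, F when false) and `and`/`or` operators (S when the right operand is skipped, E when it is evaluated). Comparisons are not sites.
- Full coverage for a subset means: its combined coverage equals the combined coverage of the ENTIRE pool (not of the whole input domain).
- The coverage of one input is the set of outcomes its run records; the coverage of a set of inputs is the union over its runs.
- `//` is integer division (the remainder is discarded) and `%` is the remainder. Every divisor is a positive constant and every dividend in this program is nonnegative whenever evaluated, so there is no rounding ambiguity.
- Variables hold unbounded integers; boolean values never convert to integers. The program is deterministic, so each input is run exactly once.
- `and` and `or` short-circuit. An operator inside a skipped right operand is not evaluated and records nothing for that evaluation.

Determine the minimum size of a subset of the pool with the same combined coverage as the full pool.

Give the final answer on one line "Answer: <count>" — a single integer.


#1 (c=4, h=6) -> B1->T, B2->F, B7->F; covered: B1=T, B2=F, B7=F
#2 (c=8, h=4) -> B1->F, B3->F, B5->E, B4->F, B7->T; covered: B1=F, B3=F, B4=F, B5=E, B7=T
#3 (c=10, h=2) -> B1->F, B3->F, B5->E, B4->F, B7->T; covered: B1=F, B3=F, B4=F, B5=E, B7=T
#4 (c=3, h=4) -> B1->T, B2->F, B7->F; covered: B1=T, B2=F, B7=F
#5 (c=4, h=2) -> B1->T, B2->F, B7->F; covered: B1=T, B2=F, B7=F
#6 (c=10, h=6) -> B1->F, B3->F, B5->E, B4->F, B7->T; covered: B1=F, B3=F, B4=F, B5=E, B7=T
#7 (c=11, h=3) -> B1->F, B3->F, B5->S, B4->F, B7->T; covered: B1=F, B3=F, B4=F, B5=S, B7=T
#8 (c=8, h=1) -> B1->F, B3->F, B5->E, B4->T, B6->T, B7->F; covered: B1=F, B3=F, B4=T, B5=E, B6=T, B7=F
#9 (c=4, h=1) -> B1->T, B2->F, B7->F; covered: B1=T, B2=F, B7=F
the full pool covers 11 outcomes: B1=T, B1=F, B2=F, B3=F, B4=T, B4=F, B5=S, B5=E, B6=T, B7=T, B7=F
checked all size-1 subsets: none covers 11 outcomes (max 6/11)
checked all size-2 subsets: none covers 11 outcomes (max 9/11)
size 3: inputs {1, 7, 8} cover all 11 outcomes, and no lexicographically smaller subset of this size does
Answer: 3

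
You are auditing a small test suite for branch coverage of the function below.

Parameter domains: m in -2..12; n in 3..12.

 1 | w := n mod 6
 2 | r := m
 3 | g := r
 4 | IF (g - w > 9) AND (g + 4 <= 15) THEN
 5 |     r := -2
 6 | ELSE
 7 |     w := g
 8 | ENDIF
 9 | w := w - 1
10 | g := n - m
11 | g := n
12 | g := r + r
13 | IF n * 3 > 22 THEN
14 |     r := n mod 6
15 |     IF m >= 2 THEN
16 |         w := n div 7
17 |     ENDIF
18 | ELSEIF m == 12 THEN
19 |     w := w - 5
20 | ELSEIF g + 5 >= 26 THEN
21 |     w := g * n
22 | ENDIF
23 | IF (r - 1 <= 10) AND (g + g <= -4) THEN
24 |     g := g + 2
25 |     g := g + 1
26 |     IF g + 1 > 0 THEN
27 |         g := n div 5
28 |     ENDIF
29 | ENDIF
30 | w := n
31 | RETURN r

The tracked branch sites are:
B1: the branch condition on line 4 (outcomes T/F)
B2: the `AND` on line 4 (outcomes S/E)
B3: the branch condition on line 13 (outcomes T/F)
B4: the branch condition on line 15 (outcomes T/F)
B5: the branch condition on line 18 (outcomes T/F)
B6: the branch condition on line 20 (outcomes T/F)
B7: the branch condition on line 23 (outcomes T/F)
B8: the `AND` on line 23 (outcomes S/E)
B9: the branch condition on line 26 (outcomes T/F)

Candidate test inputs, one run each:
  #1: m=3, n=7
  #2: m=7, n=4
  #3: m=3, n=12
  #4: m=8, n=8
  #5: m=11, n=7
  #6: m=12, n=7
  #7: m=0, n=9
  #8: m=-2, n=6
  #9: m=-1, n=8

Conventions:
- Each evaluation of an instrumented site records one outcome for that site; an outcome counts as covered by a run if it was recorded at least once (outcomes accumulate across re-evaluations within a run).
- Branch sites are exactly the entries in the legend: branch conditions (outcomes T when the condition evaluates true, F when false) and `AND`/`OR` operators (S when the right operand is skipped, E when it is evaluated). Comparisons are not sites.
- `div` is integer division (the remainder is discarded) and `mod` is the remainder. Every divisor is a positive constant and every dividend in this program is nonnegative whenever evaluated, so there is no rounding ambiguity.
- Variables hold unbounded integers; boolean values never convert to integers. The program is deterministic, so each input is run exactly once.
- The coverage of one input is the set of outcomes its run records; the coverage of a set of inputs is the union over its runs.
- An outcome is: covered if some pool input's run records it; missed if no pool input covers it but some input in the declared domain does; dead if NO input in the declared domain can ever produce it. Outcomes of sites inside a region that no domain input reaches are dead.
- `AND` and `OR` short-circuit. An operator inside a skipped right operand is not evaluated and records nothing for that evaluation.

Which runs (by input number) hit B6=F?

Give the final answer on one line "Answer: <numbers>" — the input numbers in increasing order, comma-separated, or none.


input #1 (m=3, n=7): produces B6=F
input #2 (m=7, n=4): produces B6=F
input #3 (m=3, n=12): does not produce B6=F
input #4 (m=8, n=8): does not produce B6=F
input #5 (m=11, n=7): produces B6=F
input #6 (m=12, n=7): does not produce B6=F
input #7 (m=0, n=9): does not produce B6=F
input #8 (m=-2, n=6): produces B6=F
input #9 (m=-1, n=8): does not produce B6=F
Answer: 1, 2, 5, 8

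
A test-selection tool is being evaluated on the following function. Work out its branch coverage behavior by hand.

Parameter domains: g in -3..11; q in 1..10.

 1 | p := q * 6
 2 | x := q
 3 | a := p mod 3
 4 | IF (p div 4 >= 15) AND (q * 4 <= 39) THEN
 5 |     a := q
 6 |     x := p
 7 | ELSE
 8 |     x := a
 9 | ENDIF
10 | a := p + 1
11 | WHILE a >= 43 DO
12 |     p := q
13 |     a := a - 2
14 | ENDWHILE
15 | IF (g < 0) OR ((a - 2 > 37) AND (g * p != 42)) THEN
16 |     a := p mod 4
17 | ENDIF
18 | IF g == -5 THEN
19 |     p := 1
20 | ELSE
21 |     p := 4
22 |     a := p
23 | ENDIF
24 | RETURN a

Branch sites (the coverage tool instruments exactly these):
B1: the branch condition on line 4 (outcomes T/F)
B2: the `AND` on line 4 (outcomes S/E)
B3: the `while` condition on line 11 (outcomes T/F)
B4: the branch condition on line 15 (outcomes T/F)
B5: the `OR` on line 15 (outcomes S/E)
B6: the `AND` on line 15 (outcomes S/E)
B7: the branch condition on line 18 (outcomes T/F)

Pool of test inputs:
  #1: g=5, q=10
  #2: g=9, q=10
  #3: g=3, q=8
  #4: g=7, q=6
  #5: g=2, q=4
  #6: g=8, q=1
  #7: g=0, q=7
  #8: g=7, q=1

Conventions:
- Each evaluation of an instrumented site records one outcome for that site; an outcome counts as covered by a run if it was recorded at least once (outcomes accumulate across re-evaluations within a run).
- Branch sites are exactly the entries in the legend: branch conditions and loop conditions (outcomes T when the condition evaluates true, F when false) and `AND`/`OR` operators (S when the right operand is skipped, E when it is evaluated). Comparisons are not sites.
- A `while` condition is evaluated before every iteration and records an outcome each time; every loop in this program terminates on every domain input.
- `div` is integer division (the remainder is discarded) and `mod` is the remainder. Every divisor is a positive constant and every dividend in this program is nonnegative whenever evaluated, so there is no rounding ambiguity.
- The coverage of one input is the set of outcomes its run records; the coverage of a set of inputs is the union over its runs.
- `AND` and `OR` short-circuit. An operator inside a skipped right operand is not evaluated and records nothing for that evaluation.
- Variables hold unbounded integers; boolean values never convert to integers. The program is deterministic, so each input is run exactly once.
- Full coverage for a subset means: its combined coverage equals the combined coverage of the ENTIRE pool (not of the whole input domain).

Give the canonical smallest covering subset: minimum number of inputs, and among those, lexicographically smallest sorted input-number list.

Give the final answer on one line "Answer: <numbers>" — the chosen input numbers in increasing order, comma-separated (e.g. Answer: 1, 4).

run #1 (g=5, q=10) runs B2->E, B1->F, B3->T, B3->T, B3->T, B3->T, B3->T, B3->T, B3->T, B3->T, B3->T, B3->T, B3->F, B5->E, ...; records B1=F, B2=E, B3=T, B3=F, B4=T, B5=E, B6=E, B7=F
run #2 (g=9, q=10) runs B2->E, B1->F, B3->T, B3->T, B3->T, B3->T, B3->T, B3->T, B3->T, B3->T, B3->T, B3->T, B3->F, B5->E, ...; records B1=F, B2=E, B3=T, B3=F, B4=T, B5=E, B6=E, B7=F
run #3 (g=3, q=8) runs B2->S, B1->F, B3->T, B3->T, B3->T, B3->T, B3->F, B5->E, B6->E, B4->T, B7->F; records B1=F, B2=S, B3=T, B3=F, B4=T, B5=E, B6=E, B7=F
run #4 (g=7, q=6) runs B2->S, B1->F, B3->F, B5->E, B6->S, B4->F, B7->F; records B1=F, B2=S, B3=F, B4=F, B5=E, B6=S, B7=F
run #5 (g=2, q=4) runs B2->S, B1->F, B3->F, B5->E, B6->S, B4->F, B7->F; records B1=F, B2=S, B3=F, B4=F, B5=E, B6=S, B7=F
run #6 (g=8, q=1) runs B2->S, B1->F, B3->F, B5->E, B6->S, B4->F, B7->F; records B1=F, B2=S, B3=F, B4=F, B5=E, B6=S, B7=F
run #7 (g=0, q=7) runs B2->S, B1->F, B3->T, B3->F, B5->E, B6->E, B4->T, B7->F; records B1=F, B2=S, B3=T, B3=F, B4=T, B5=E, B6=E, B7=F
run #8 (g=7, q=1) runs B2->S, B1->F, B3->F, B5->E, B6->S, B4->F, B7->F; records B1=F, B2=S, B3=F, B4=F, B5=E, B6=S, B7=F
pool-wide coverage (11 outcomes): B1=F, B2=S, B2=E, B3=T, B3=F, B4=T, B4=F, B5=E, B6=S, B6=E, B7=F
every size-1 subset falls short of the 11 outcomes (best: 8/11)
inputs {1, 4} (size 2) cover everything; no size-2 subset with a lexicographically smaller index list covers all 11

Answer: 1, 4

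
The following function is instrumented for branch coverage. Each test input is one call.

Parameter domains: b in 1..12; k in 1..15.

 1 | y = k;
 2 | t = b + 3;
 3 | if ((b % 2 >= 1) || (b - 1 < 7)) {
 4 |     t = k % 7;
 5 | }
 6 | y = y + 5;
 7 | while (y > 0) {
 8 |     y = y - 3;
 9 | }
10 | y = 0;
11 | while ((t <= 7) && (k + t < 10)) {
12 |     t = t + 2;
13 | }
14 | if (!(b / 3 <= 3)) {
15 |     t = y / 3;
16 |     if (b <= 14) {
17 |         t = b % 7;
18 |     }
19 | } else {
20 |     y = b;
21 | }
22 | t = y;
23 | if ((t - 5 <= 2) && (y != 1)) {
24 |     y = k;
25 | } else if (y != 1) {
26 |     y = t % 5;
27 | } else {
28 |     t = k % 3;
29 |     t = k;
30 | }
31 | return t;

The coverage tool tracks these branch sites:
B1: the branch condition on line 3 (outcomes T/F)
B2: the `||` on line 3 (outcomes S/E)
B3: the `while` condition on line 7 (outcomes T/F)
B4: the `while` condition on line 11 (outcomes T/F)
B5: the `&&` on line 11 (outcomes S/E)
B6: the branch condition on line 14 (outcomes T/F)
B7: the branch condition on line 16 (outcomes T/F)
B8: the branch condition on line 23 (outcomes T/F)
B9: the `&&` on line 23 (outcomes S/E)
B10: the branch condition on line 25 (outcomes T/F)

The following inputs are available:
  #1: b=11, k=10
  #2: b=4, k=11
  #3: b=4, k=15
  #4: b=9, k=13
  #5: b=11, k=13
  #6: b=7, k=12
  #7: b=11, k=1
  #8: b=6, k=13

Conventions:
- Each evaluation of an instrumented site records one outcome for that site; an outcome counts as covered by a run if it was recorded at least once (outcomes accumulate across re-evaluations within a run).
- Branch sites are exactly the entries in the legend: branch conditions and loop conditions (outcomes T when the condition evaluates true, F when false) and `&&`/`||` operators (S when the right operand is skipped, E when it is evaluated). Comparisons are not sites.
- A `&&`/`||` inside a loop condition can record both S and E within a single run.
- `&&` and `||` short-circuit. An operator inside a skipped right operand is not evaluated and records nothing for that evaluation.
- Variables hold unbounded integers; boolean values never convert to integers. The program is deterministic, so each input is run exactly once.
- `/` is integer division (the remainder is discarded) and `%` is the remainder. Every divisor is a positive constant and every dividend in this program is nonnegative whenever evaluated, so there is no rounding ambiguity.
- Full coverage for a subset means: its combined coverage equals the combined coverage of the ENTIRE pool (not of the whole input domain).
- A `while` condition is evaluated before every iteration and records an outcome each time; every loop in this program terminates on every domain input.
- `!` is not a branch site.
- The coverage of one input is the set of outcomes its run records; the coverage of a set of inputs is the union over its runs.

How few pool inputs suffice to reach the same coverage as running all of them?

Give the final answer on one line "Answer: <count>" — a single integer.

#1 (b=11, k=10) -> B2->S, B1->T, B3->T, B3->T, B3->T, B3->T, B3->T, B3->F, B5->E, B4->F, B6->F, B9->S, B8->F, B10->T; covered: B1=T, B2=S, B3=T, B3=F, B4=F, B5=E, B6=F, B8=F, B9=S, B10=T
#2 (b=4, k=11) -> B2->E, B1->T, B3->T, B3->T, B3->T, B3->T, B3->T, B3->T, B3->F, B5->E, B4->F, B6->F, B9->E, B8->T; covered: B1=T, B2=E, B3=T, B3=F, B4=F, B5=E, B6=F, B8=T, B9=E
#3 (b=4, k=15) -> B2->E, B1->T, B3->T, B3->T, B3->T, B3->T, B3->T, B3->T, B3->T, B3->F, B5->E, B4->F, B6->F, B9->E, ...; covered: B1=T, B2=E, B3=T, B3=F, B4=F, B5=E, B6=F, B8=T, B9=E
#4 (b=9, k=13) -> B2->S, B1->T, B3->T, B3->T, B3->T, B3->T, B3->T, B3->T, B3->F, B5->E, B4->F, B6->F, B9->S, B8->F, ...; covered: B1=T, B2=S, B3=T, B3=F, B4=F, B5=E, B6=F, B8=F, B9=S, B10=T
#5 (b=11, k=13) -> B2->S, B1->T, B3->T, B3->T, B3->T, B3->T, B3->T, B3->T, B3->F, B5->E, B4->F, B6->F, B9->S, B8->F, ...; covered: B1=T, B2=S, B3=T, B3=F, B4=F, B5=E, B6=F, B8=F, B9=S, B10=T
#6 (b=7, k=12) -> B2->S, B1->T, B3->T, B3->T, B3->T, B3->T, B3->T, B3->T, B3->F, B5->E, B4->F, B6->F, B9->E, B8->T; covered: B1=T, B2=S, B3=T, B3=F, B4=F, B5=E, B6=F, B8=T, B9=E
#7 (b=11, k=1) -> B2->S, B1->T, B3->T, B3->T, B3->F, B5->E, B4->T, B5->E, B4->T, B5->E, B4->T, B5->E, B4->T, B5->S, ...; covered: B1=T, B2=S, B3=T, B3=F, B4=T, B4=F, B5=S, B5=E, B6=F, B8=F, B9=S, B10=T
#8 (b=6, k=13) -> B2->E, B1->T, B3->T, B3->T, B3->T, B3->T, B3->T, B3->T, B3->F, B5->E, B4->F, B6->F, B9->E, B8->T; covered: B1=T, B2=E, B3=T, B3=F, B4=F, B5=E, B6=F, B8=T, B9=E
pool-wide coverage (15 outcomes): B1=T, B2=S, B2=E, B3=T, B3=F, B4=T, B4=F, B5=S, B5=E, B6=F, B8=T, B8=F, B9=S, B9=E, B10=T
every size-1 subset falls short of the 15 outcomes (best: 12/15)
inputs {2, 7} (size 2) cover everything; no size-2 subset with a lexicographically smaller index list covers all 15

Answer: 2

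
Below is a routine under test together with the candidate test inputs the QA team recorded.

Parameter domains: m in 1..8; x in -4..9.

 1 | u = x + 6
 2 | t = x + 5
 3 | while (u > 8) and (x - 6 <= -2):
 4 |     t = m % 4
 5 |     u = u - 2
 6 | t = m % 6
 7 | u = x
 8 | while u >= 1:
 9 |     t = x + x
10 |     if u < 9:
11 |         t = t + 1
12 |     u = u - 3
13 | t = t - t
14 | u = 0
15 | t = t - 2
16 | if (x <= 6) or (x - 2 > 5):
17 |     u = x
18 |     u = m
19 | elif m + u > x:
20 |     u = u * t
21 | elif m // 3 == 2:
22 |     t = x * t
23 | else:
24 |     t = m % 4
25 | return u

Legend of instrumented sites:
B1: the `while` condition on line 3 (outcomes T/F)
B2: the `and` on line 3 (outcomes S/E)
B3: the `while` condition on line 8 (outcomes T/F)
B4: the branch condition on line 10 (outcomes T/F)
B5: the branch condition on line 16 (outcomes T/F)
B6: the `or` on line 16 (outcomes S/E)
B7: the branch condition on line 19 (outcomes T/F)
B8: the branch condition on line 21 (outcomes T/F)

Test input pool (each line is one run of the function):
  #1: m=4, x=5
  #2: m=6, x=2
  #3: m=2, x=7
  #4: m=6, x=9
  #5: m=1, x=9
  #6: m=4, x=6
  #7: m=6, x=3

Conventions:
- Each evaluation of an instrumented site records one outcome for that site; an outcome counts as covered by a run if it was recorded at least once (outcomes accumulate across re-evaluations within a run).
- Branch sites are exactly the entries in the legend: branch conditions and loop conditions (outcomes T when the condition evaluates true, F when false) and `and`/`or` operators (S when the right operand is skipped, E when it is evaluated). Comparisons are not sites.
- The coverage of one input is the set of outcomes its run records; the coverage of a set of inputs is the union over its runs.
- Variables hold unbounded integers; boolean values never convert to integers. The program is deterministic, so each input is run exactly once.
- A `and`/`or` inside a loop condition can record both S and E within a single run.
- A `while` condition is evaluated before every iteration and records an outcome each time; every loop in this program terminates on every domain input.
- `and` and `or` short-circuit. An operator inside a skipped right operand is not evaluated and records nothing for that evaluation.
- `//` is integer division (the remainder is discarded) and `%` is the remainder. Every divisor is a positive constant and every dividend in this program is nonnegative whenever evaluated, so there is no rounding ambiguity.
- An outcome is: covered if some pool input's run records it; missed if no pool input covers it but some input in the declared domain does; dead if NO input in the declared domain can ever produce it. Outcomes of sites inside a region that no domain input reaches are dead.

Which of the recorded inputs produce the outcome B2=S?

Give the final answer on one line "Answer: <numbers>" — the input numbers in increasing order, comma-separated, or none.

input #1 (m=4, x=5): never hits B2=S
input #2 (m=6, x=2): hits B2=S
input #3 (m=2, x=7): never hits B2=S
input #4 (m=6, x=9): never hits B2=S
input #5 (m=1, x=9): never hits B2=S
input #6 (m=4, x=6): never hits B2=S
input #7 (m=6, x=3): hits B2=S

Answer: 2, 7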